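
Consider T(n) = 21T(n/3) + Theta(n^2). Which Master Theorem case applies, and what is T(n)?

Master Theorem for T(n) = 21T(n/3) + O(n^2):

a = 21, b = 3, c = 2
log_b(a) = log_3(21) = 2.7712

Case 1: c = 2 < log_3(21) = 2.7712
T(n) = O(n^(log_3 21))

For T(n) = 21T(n/3) + O(n^2): log_3(21) = 2.7712. This is Case 1 of the Master Theorem (c < log_b(a), work dominated by leaves), giving O(n^(log_3 21)).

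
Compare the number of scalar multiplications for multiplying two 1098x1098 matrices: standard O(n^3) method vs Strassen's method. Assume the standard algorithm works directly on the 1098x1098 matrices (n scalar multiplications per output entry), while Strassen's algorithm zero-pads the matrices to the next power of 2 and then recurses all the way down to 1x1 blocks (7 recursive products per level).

Matrix multiplication for 1098x1098 matrices:

Strassen's algorithm requires power-of-2 dimensions. Pad 1098x1098 to 2048x2048 (next power of 2).

Standard algorithm: 1098^3 = 1323753192 multiplications
Strassen's algorithm: 7^(log2(2048)) = 7^11 = 1977326743 multiplications
Difference: 1323753192 - 1977326743 = -653573551 (Strassen uses MORE here due to padding overhead — for small or just-over-power-of-2 n, padding can outweigh the per-level savings)

Standard: 1323753192 multiplications (1098^3). Strassen: 1977326743 multiplications (7^11, after padding to 2048x2048). Strassen reduces 8 recursive multiplications to 7 at each level.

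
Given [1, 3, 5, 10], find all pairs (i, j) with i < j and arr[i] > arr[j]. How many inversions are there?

Finding inversions in [1, 3, 5, 10]:


Total inversions: 0

The array has 0 inversions. It is already sorted.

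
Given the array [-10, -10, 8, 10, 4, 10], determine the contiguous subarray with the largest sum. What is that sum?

Using Kadane's algorithm on [-10, -10, 8, 10, 4, 10]:

Scanning through the array:
Position 1 (value -10): max_ending_here = -10, max_so_far = -10
Position 2 (value 8): max_ending_here = 8, max_so_far = 8
Position 3 (value 10): max_ending_here = 18, max_so_far = 18
Position 4 (value 4): max_ending_here = 22, max_so_far = 22
Position 5 (value 10): max_ending_here = 32, max_so_far = 32

Maximum subarray: [8, 10, 4, 10]
Maximum sum: 32

The maximum subarray is [8, 10, 4, 10] with sum 32. This subarray runs from index 2 to index 5.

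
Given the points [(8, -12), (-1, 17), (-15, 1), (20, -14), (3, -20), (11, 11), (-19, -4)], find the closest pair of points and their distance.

Computing all pairwise distances among 7 points:

d((8, -12), (-1, 17)) = 30.3645
d((8, -12), (-15, 1)) = 26.4197
d((8, -12), (20, -14)) = 12.1655
d((8, -12), (3, -20)) = 9.434
d((8, -12), (11, 11)) = 23.1948
d((8, -12), (-19, -4)) = 28.1603
d((-1, 17), (-15, 1)) = 21.2603
d((-1, 17), (20, -14)) = 37.4433
d((-1, 17), (3, -20)) = 37.2156
d((-1, 17), (11, 11)) = 13.4164
d((-1, 17), (-19, -4)) = 27.6586
d((-15, 1), (20, -14)) = 38.0789
d((-15, 1), (3, -20)) = 27.6586
d((-15, 1), (11, 11)) = 27.8568
d((-15, 1), (-19, -4)) = 6.4031 <-- minimum
d((20, -14), (3, -20)) = 18.0278
d((20, -14), (11, 11)) = 26.5707
d((20, -14), (-19, -4)) = 40.2616
d((3, -20), (11, 11)) = 32.0156
d((3, -20), (-19, -4)) = 27.2029
d((11, 11), (-19, -4)) = 33.541

Closest pair: (-15, 1) and (-19, -4) with distance 6.4031

The closest pair is (-15, 1) and (-19, -4) with Euclidean distance 6.4031. For 7 points, brute-force pairwise comparison is shown above. For large n, the divide-and-conquer algorithm (sort by x, recurse on halves, check the dividing strip) achieves O(n log n).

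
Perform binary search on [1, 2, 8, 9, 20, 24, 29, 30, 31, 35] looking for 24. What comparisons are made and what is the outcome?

Binary search for 24 in [1, 2, 8, 9, 20, 24, 29, 30, 31, 35]:

lo=0, hi=9, mid=4, arr[mid]=20 -> 20 < 24, search right half
lo=5, hi=9, mid=7, arr[mid]=30 -> 30 > 24, search left half
lo=5, hi=6, mid=5, arr[mid]=24 -> Found target at index 5!

Binary search finds 24 at index 5 after 3 comparisons. The search repeatedly halves the search space by comparing with the middle element.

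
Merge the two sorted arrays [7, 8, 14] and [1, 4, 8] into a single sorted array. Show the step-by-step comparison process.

Merging process:

Compare 7 vs 1: take 1 from right. Merged: [1]
Compare 7 vs 4: take 4 from right. Merged: [1, 4]
Compare 7 vs 8: take 7 from left. Merged: [1, 4, 7]
Compare 8 vs 8: take 8 from left. Merged: [1, 4, 7, 8]
Compare 14 vs 8: take 8 from right. Merged: [1, 4, 7, 8, 8]
Append remaining from left: [14]. Merged: [1, 4, 7, 8, 8, 14]

Final merged array: [1, 4, 7, 8, 8, 14]
Total comparisons: 5

The merged array is [1, 4, 7, 8, 8, 14], requiring 5 comparisons. The merge step runs in O(n) time where n is the total number of elements.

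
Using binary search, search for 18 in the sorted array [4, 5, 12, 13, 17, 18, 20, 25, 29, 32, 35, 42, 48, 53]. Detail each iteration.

Binary search for 18 in [4, 5, 12, 13, 17, 18, 20, 25, 29, 32, 35, 42, 48, 53]:

lo=0, hi=13, mid=6, arr[mid]=20 -> 20 > 18, search left half
lo=0, hi=5, mid=2, arr[mid]=12 -> 12 < 18, search right half
lo=3, hi=5, mid=4, arr[mid]=17 -> 17 < 18, search right half
lo=5, hi=5, mid=5, arr[mid]=18 -> Found target at index 5!

Binary search finds 18 at index 5 after 4 comparisons. The search repeatedly halves the search space by comparing with the middle element.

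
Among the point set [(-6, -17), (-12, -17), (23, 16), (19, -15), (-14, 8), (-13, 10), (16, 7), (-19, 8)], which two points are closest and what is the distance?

Computing all pairwise distances among 8 points:

d((-6, -17), (-12, -17)) = 6.0
d((-6, -17), (23, 16)) = 43.9318
d((-6, -17), (19, -15)) = 25.0799
d((-6, -17), (-14, 8)) = 26.2488
d((-6, -17), (-13, 10)) = 27.8927
d((-6, -17), (16, 7)) = 32.5576
d((-6, -17), (-19, 8)) = 28.178
d((-12, -17), (23, 16)) = 48.1041
d((-12, -17), (19, -15)) = 31.0644
d((-12, -17), (-14, 8)) = 25.0799
d((-12, -17), (-13, 10)) = 27.0185
d((-12, -17), (16, 7)) = 36.8782
d((-12, -17), (-19, 8)) = 25.9615
d((23, 16), (19, -15)) = 31.257
d((23, 16), (-14, 8)) = 37.855
d((23, 16), (-13, 10)) = 36.4966
d((23, 16), (16, 7)) = 11.4018
d((23, 16), (-19, 8)) = 42.7551
d((19, -15), (-14, 8)) = 40.2244
d((19, -15), (-13, 10)) = 40.6079
d((19, -15), (16, 7)) = 22.2036
d((19, -15), (-19, 8)) = 44.4185
d((-14, 8), (-13, 10)) = 2.2361 <-- minimum
d((-14, 8), (16, 7)) = 30.0167
d((-14, 8), (-19, 8)) = 5.0
d((-13, 10), (16, 7)) = 29.1548
d((-13, 10), (-19, 8)) = 6.3246
d((16, 7), (-19, 8)) = 35.0143

Closest pair: (-14, 8) and (-13, 10) with distance 2.2361

The closest pair is (-14, 8) and (-13, 10) with Euclidean distance 2.2361. For 8 points, brute-force pairwise comparison is shown above. For large n, the divide-and-conquer algorithm (sort by x, recurse on halves, check the dividing strip) achieves O(n log n).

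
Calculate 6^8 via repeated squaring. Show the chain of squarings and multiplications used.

Computing 6^8 by squaring (build up from 6^1; each line after the first costs one multiplication):

6^1 = 6
6^2 = (6^1)^2 = 6^2 = 36
6^4 = (6^2)^2 = 36^2 = 1296
6^8 = (6^4)^2 = 1296^2 = 1679616

Result: 1679616
Multiplications needed: 3 (3 lines after 6^1)

6^8 = 1679616. Using exponentiation by squaring, this requires 3 multiplications. The key idea: if the exponent is even, square the half-power; if odd, multiply by the base once.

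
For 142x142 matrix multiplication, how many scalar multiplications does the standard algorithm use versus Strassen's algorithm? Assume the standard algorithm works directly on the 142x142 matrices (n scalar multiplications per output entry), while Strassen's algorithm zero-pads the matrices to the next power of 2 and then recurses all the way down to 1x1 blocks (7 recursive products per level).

Matrix multiplication for 142x142 matrices:

Strassen's algorithm requires power-of-2 dimensions. Pad 142x142 to 256x256 (next power of 2).

Standard algorithm: 142^3 = 2863288 multiplications
Strassen's algorithm: 7^(log2(256)) = 7^8 = 5764801 multiplications
Difference: 2863288 - 5764801 = -2901513 (Strassen uses MORE here due to padding overhead — for small or just-over-power-of-2 n, padding can outweigh the per-level savings)

Standard: 2863288 multiplications (142^3). Strassen: 5764801 multiplications (7^8, after padding to 256x256). Strassen reduces 8 recursive multiplications to 7 at each level.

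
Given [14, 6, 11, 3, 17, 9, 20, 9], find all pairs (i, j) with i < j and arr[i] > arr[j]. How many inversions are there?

Finding inversions in [14, 6, 11, 3, 17, 9, 20, 9]:

(0, 1): arr[0]=14 > arr[1]=6
(0, 2): arr[0]=14 > arr[2]=11
(0, 3): arr[0]=14 > arr[3]=3
(0, 5): arr[0]=14 > arr[5]=9
(0, 7): arr[0]=14 > arr[7]=9
(1, 3): arr[1]=6 > arr[3]=3
(2, 3): arr[2]=11 > arr[3]=3
(2, 5): arr[2]=11 > arr[5]=9
(2, 7): arr[2]=11 > arr[7]=9
(4, 5): arr[4]=17 > arr[5]=9
(4, 7): arr[4]=17 > arr[7]=9
(6, 7): arr[6]=20 > arr[7]=9

Total inversions: 12

The array has 12 inversion(s): (0,1), (0,2), (0,3), (0,5), (0,7), (1,3), (2,3), (2,5), (2,7), (4,5), (4,7), (6,7). Each pair (i,j) satisfies i < j and arr[i] > arr[j].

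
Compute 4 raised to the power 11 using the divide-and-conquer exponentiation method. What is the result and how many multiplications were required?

Computing 4^11 by squaring (build up from 4^1; each line after the first costs one multiplication):

4^1 = 4
4^2 = (4^1)^2 = 4^2 = 16
4^4 = (4^2)^2 = 16^2 = 256
4^5 = 4 * 4^4 = 4 * 256 = 1024
4^10 = (4^5)^2 = 1024^2 = 1048576
4^11 = 4 * 4^10 = 4 * 1048576 = 4194304

Result: 4194304
Multiplications needed: 5 (5 lines after 4^1)

4^11 = 4194304. Using exponentiation by squaring, this requires 5 multiplications. The key idea: if the exponent is even, square the half-power; if odd, multiply by the base once.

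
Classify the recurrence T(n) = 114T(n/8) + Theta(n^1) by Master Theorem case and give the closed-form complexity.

Master Theorem for T(n) = 114T(n/8) + O(n^1):

a = 114, b = 8, c = 1
log_b(a) = log_8(114) = 2.2776

Case 1: c = 1 < log_8(114) = 2.2776
T(n) = O(n^(log_8 114))

For T(n) = 114T(n/8) + O(n^1): log_8(114) = 2.2776. This is Case 1 of the Master Theorem (c < log_b(a), work dominated by leaves), giving O(n^(log_8 114)).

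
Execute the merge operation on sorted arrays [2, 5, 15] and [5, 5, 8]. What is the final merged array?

Merging process:

Compare 2 vs 5: take 2 from left. Merged: [2]
Compare 5 vs 5: take 5 from left. Merged: [2, 5]
Compare 15 vs 5: take 5 from right. Merged: [2, 5, 5]
Compare 15 vs 5: take 5 from right. Merged: [2, 5, 5, 5]
Compare 15 vs 8: take 8 from right. Merged: [2, 5, 5, 5, 8]
Append remaining from left: [15]. Merged: [2, 5, 5, 5, 8, 15]

Final merged array: [2, 5, 5, 5, 8, 15]
Total comparisons: 5

The merged array is [2, 5, 5, 5, 8, 15], requiring 5 comparisons. The merge step runs in O(n) time where n is the total number of elements.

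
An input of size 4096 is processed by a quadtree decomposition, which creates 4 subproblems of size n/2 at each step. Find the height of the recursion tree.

For divide and conquer with division factor 2:

Problem sizes at each level:
Level 0: 4096
Level 1: 2048
Level 2: 1024
Level 3: 512
Level 4: 256
Level 5: 128
Level 6: 64
Level 7: 32
Level 8: 16
Level 9: 8
Level 10: 4
Level 11: 2
Level 12: 1

The root is level 0 and the size-1 base case is level 12 (the tree spans levels 0 through 12, i.e. 13 levels counting the root), so the depth is the number of divisions: log_2(4096) = 12

The recursion tree depth is log_2(4096) = 12. At each level, the problem size is divided by 2, so it takes 12 divisions to reduce to a base case of size 1. The algorithm makes 4 recursive calls at each level.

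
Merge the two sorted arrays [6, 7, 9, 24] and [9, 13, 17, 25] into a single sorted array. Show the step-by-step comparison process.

Merging process:

Compare 6 vs 9: take 6 from left. Merged: [6]
Compare 7 vs 9: take 7 from left. Merged: [6, 7]
Compare 9 vs 9: take 9 from left. Merged: [6, 7, 9]
Compare 24 vs 9: take 9 from right. Merged: [6, 7, 9, 9]
Compare 24 vs 13: take 13 from right. Merged: [6, 7, 9, 9, 13]
Compare 24 vs 17: take 17 from right. Merged: [6, 7, 9, 9, 13, 17]
Compare 24 vs 25: take 24 from left. Merged: [6, 7, 9, 9, 13, 17, 24]
Append remaining from right: [25]. Merged: [6, 7, 9, 9, 13, 17, 24, 25]

Final merged array: [6, 7, 9, 9, 13, 17, 24, 25]
Total comparisons: 7

The merged array is [6, 7, 9, 9, 13, 17, 24, 25], requiring 7 comparisons. The merge step runs in O(n) time where n is the total number of elements.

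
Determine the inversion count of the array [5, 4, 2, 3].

Finding inversions in [5, 4, 2, 3]:

(0, 1): arr[0]=5 > arr[1]=4
(0, 2): arr[0]=5 > arr[2]=2
(0, 3): arr[0]=5 > arr[3]=3
(1, 2): arr[1]=4 > arr[2]=2
(1, 3): arr[1]=4 > arr[3]=3

Total inversions: 5

The array has 5 inversion(s): (0,1), (0,2), (0,3), (1,2), (1,3). Each pair (i,j) satisfies i < j and arr[i] > arr[j].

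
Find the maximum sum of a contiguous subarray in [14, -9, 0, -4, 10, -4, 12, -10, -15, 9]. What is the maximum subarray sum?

Using Kadane's algorithm on [14, -9, 0, -4, 10, -4, 12, -10, -15, 9]:

Scanning through the array:
Position 1 (value -9): max_ending_here = 5, max_so_far = 14
Position 2 (value 0): max_ending_here = 5, max_so_far = 14
Position 3 (value -4): max_ending_here = 1, max_so_far = 14
Position 4 (value 10): max_ending_here = 11, max_so_far = 14
Position 5 (value -4): max_ending_here = 7, max_so_far = 14
Position 6 (value 12): max_ending_here = 19, max_so_far = 19
Position 7 (value -10): max_ending_here = 9, max_so_far = 19
Position 8 (value -15): max_ending_here = -6, max_so_far = 19
Position 9 (value 9): max_ending_here = 9, max_so_far = 19

Maximum subarray: [14, -9, 0, -4, 10, -4, 12]
Maximum sum: 19

The maximum subarray is [14, -9, 0, -4, 10, -4, 12] with sum 19. This subarray runs from index 0 to index 6.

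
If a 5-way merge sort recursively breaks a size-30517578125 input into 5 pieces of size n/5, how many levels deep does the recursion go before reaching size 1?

For divide and conquer with division factor 5:

Problem sizes at each level:
Level 0: 30517578125
Level 1: 6103515625
Level 2: 1220703125
Level 3: 244140625
Level 4: 48828125
Level 5: 9765625
Level 6: 1953125
Level 7: 390625
Level 8: 78125
Level 9: 15625
Level 10: 3125
Level 11: 625
Level 12: 125
Level 13: 25
Level 14: 5
Level 15: 1

The root is level 0 and the size-1 base case is level 15 (the tree spans levels 0 through 15, i.e. 16 levels counting the root), so the depth is the number of divisions: log_5(30517578125) = 15

The recursion tree depth is log_5(30517578125) = 15. At each level, the problem size is divided by 5, so it takes 15 divisions to reduce to a base case of size 1. The algorithm makes 5 recursive calls at each level.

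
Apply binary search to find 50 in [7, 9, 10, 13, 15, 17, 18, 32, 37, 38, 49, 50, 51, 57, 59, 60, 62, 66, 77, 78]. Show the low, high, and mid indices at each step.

Binary search for 50 in [7, 9, 10, 13, 15, 17, 18, 32, 37, 38, 49, 50, 51, 57, 59, 60, 62, 66, 77, 78]:

lo=0, hi=19, mid=9, arr[mid]=38 -> 38 < 50, search right half
lo=10, hi=19, mid=14, arr[mid]=59 -> 59 > 50, search left half
lo=10, hi=13, mid=11, arr[mid]=50 -> Found target at index 11!

Binary search finds 50 at index 11 after 3 comparisons. The search repeatedly halves the search space by comparing with the middle element.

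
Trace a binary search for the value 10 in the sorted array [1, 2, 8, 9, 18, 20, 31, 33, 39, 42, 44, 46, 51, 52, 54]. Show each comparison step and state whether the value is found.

Binary search for 10 in [1, 2, 8, 9, 18, 20, 31, 33, 39, 42, 44, 46, 51, 52, 54]:

lo=0, hi=14, mid=7, arr[mid]=33 -> 33 > 10, search left half
lo=0, hi=6, mid=3, arr[mid]=9 -> 9 < 10, search right half
lo=4, hi=6, mid=5, arr[mid]=20 -> 20 > 10, search left half
lo=4, hi=4, mid=4, arr[mid]=18 -> 18 > 10, search left half
lo=4 > hi=3, target 10 not found

Binary search determines that 10 is not in the array after 4 comparisons. The search space was exhausted without finding the target.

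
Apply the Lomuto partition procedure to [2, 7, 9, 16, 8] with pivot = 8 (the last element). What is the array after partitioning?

Lomuto partition with pivot = 8:

Initial array: [2, 7, 9, 16, 8]

arr[0]=2 <= 8: swap with position 0, array becomes [2, 7, 9, 16, 8]
arr[1]=7 <= 8: swap with position 1, array becomes [2, 7, 9, 16, 8]
arr[2]=9 > 8: no swap
arr[3]=16 > 8: no swap

Place pivot at position 2: [2, 7, 8, 16, 9]
Pivot position: 2

After partitioning with pivot 8, the array becomes [2, 7, 8, 16, 9]. The pivot is placed at index 2. All elements to the left of the pivot are <= 8, and all elements to the right are > 8.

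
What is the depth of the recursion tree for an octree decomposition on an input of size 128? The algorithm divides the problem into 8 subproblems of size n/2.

For divide and conquer with division factor 2:

Problem sizes at each level:
Level 0: 128
Level 1: 64
Level 2: 32
Level 3: 16
Level 4: 8
Level 5: 4
Level 6: 2
Level 7: 1

The root is level 0 and the size-1 base case is level 7 (the tree spans levels 0 through 7, i.e. 8 levels counting the root), so the depth is the number of divisions: log_2(128) = 7

The recursion tree depth is log_2(128) = 7. At each level, the problem size is divided by 2, so it takes 7 divisions to reduce to a base case of size 1. The algorithm makes 8 recursive calls at each level.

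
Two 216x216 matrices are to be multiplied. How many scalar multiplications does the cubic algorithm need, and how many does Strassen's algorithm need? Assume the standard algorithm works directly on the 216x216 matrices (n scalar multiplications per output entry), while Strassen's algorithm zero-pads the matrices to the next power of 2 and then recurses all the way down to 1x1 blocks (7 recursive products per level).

Matrix multiplication for 216x216 matrices:

Strassen's algorithm requires power-of-2 dimensions. Pad 216x216 to 256x256 (next power of 2).

Standard algorithm: 216^3 = 10077696 multiplications
Strassen's algorithm: 7^(log2(256)) = 7^8 = 5764801 multiplications
Savings: 10077696 - 5764801 = 4312895 multiplications

Standard: 10077696 multiplications (216^3). Strassen: 5764801 multiplications (7^8, after padding to 256x256). Strassen reduces 8 recursive multiplications to 7 at each level.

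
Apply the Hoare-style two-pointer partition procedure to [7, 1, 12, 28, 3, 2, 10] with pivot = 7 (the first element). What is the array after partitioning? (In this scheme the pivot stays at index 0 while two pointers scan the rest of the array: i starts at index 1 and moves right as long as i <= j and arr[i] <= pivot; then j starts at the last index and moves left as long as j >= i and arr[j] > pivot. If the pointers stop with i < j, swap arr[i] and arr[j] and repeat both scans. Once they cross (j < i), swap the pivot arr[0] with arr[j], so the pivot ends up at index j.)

Hoare-style two-pointer partition with pivot = 7:

Initial array: [7, 1, 12, 28, 3, 2, 10]

Pointers start at i = 1, j = 6.
i stops at index 2 (arr[2]=12 > 7), j stops at index 5 (arr[5]=2 <= 7): swap arr[2] and arr[5], array becomes [7, 1, 2, 28, 3, 12, 10]
i stops at index 3 (arr[3]=28 > 7), j stops at index 4 (arr[4]=3 <= 7): swap arr[3] and arr[4], array becomes [7, 1, 2, 3, 28, 12, 10]
i ends at 4, j ends at 3: the pointers have crossed (j < i), so scanning stops.

Swap pivot arr[0] with arr[3] to place pivot at position 3: [3, 1, 2, 7, 28, 12, 10]
Pivot position: 3

After partitioning with pivot 7, the array becomes [3, 1, 2, 7, 28, 12, 10]. The pivot is placed at index 3. All elements to the left of the pivot are <= 7, and all elements to the right are > 7.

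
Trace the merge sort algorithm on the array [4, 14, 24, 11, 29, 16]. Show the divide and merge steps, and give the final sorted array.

Merge sort trace:

Split: [4, 14, 24, 11, 29, 16] -> [4, 14, 24] and [11, 29, 16]
  Split: [4, 14, 24] -> [4] and [14, 24]
    Split: [14, 24] -> [14] and [24]
    Merge: [14] + [24] -> [14, 24]
  Merge: [4] + [14, 24] -> [4, 14, 24]
  Split: [11, 29, 16] -> [11] and [29, 16]
    Split: [29, 16] -> [29] and [16]
    Merge: [29] + [16] -> [16, 29]
  Merge: [11] + [16, 29] -> [11, 16, 29]
Merge: [4, 14, 24] + [11, 16, 29] -> [4, 11, 14, 16, 24, 29]

Final sorted array: [4, 11, 14, 16, 24, 29]

The merge sort proceeds by recursively splitting the array and merging sorted halves.
After all merges, the sorted array is [4, 11, 14, 16, 24, 29].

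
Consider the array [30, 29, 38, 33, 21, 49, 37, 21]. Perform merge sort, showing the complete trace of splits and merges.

Merge sort trace:

Split: [30, 29, 38, 33, 21, 49, 37, 21] -> [30, 29, 38, 33] and [21, 49, 37, 21]
  Split: [30, 29, 38, 33] -> [30, 29] and [38, 33]
    Split: [30, 29] -> [30] and [29]
    Merge: [30] + [29] -> [29, 30]
    Split: [38, 33] -> [38] and [33]
    Merge: [38] + [33] -> [33, 38]
  Merge: [29, 30] + [33, 38] -> [29, 30, 33, 38]
  Split: [21, 49, 37, 21] -> [21, 49] and [37, 21]
    Split: [21, 49] -> [21] and [49]
    Merge: [21] + [49] -> [21, 49]
    Split: [37, 21] -> [37] and [21]
    Merge: [37] + [21] -> [21, 37]
  Merge: [21, 49] + [21, 37] -> [21, 21, 37, 49]
Merge: [29, 30, 33, 38] + [21, 21, 37, 49] -> [21, 21, 29, 30, 33, 37, 38, 49]

Final sorted array: [21, 21, 29, 30, 33, 37, 38, 49]

The merge sort proceeds by recursively splitting the array and merging sorted halves.
After all merges, the sorted array is [21, 21, 29, 30, 33, 37, 38, 49].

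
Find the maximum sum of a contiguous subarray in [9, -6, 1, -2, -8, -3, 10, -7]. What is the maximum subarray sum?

Using Kadane's algorithm on [9, -6, 1, -2, -8, -3, 10, -7]:

Scanning through the array:
Position 1 (value -6): max_ending_here = 3, max_so_far = 9
Position 2 (value 1): max_ending_here = 4, max_so_far = 9
Position 3 (value -2): max_ending_here = 2, max_so_far = 9
Position 4 (value -8): max_ending_here = -6, max_so_far = 9
Position 5 (value -3): max_ending_here = -3, max_so_far = 9
Position 6 (value 10): max_ending_here = 10, max_so_far = 10
Position 7 (value -7): max_ending_here = 3, max_so_far = 10

Maximum subarray: [10]
Maximum sum: 10

The maximum subarray is [10] with sum 10. This subarray runs from index 6 to index 6.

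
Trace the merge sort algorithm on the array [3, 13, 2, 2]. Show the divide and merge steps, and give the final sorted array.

Merge sort trace:

Split: [3, 13, 2, 2] -> [3, 13] and [2, 2]
  Split: [3, 13] -> [3] and [13]
  Merge: [3] + [13] -> [3, 13]
  Split: [2, 2] -> [2] and [2]
  Merge: [2] + [2] -> [2, 2]
Merge: [3, 13] + [2, 2] -> [2, 2, 3, 13]

Final sorted array: [2, 2, 3, 13]

The merge sort proceeds by recursively splitting the array and merging sorted halves.
After all merges, the sorted array is [2, 2, 3, 13].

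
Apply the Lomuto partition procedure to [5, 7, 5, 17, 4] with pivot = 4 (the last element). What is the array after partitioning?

Lomuto partition with pivot = 4:

Initial array: [5, 7, 5, 17, 4]

arr[0]=5 > 4: no swap
arr[1]=7 > 4: no swap
arr[2]=5 > 4: no swap
arr[3]=17 > 4: no swap

Place pivot at position 0: [4, 7, 5, 17, 5]
Pivot position: 0

After partitioning with pivot 4, the array becomes [4, 7, 5, 17, 5]. The pivot is placed at index 0. All elements to the left of the pivot are <= 4, and all elements to the right are > 4.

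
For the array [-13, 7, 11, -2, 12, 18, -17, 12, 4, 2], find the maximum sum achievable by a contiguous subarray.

Using Kadane's algorithm on [-13, 7, 11, -2, 12, 18, -17, 12, 4, 2]:

Scanning through the array:
Position 1 (value 7): max_ending_here = 7, max_so_far = 7
Position 2 (value 11): max_ending_here = 18, max_so_far = 18
Position 3 (value -2): max_ending_here = 16, max_so_far = 18
Position 4 (value 12): max_ending_here = 28, max_so_far = 28
Position 5 (value 18): max_ending_here = 46, max_so_far = 46
Position 6 (value -17): max_ending_here = 29, max_so_far = 46
Position 7 (value 12): max_ending_here = 41, max_so_far = 46
Position 8 (value 4): max_ending_here = 45, max_so_far = 46
Position 9 (value 2): max_ending_here = 47, max_so_far = 47

Maximum subarray: [7, 11, -2, 12, 18, -17, 12, 4, 2]
Maximum sum: 47

The maximum subarray is [7, 11, -2, 12, 18, -17, 12, 4, 2] with sum 47. This subarray runs from index 1 to index 9.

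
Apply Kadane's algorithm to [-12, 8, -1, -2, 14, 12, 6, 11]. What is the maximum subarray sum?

Using Kadane's algorithm on [-12, 8, -1, -2, 14, 12, 6, 11]:

Scanning through the array:
Position 1 (value 8): max_ending_here = 8, max_so_far = 8
Position 2 (value -1): max_ending_here = 7, max_so_far = 8
Position 3 (value -2): max_ending_here = 5, max_so_far = 8
Position 4 (value 14): max_ending_here = 19, max_so_far = 19
Position 5 (value 12): max_ending_here = 31, max_so_far = 31
Position 6 (value 6): max_ending_here = 37, max_so_far = 37
Position 7 (value 11): max_ending_here = 48, max_so_far = 48

Maximum subarray: [8, -1, -2, 14, 12, 6, 11]
Maximum sum: 48

The maximum subarray is [8, -1, -2, 14, 12, 6, 11] with sum 48. This subarray runs from index 1 to index 7.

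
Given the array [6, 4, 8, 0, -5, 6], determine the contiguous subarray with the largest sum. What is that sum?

Using Kadane's algorithm on [6, 4, 8, 0, -5, 6]:

Scanning through the array:
Position 1 (value 4): max_ending_here = 10, max_so_far = 10
Position 2 (value 8): max_ending_here = 18, max_so_far = 18
Position 3 (value 0): max_ending_here = 18, max_so_far = 18
Position 4 (value -5): max_ending_here = 13, max_so_far = 18
Position 5 (value 6): max_ending_here = 19, max_so_far = 19

Maximum subarray: [6, 4, 8, 0, -5, 6]
Maximum sum: 19

The maximum subarray is [6, 4, 8, 0, -5, 6] with sum 19. This subarray runs from index 0 to index 5.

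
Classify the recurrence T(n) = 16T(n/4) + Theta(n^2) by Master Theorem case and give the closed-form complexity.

Master Theorem for T(n) = 16T(n/4) + O(n^2):

a = 16, b = 4, c = 2
log_b(a) = log_4(16) = 2.0000

Case 2: c = 2 = log_4(16) = 2.0000
T(n) = O(n^2 log n) = O(n^2 log n)

For T(n) = 16T(n/4) + O(n^2): log_4(16) = 2.0000. This is Case 2 of the Master Theorem (c = log_b(a), equal work at all levels), giving O(n^2 log n).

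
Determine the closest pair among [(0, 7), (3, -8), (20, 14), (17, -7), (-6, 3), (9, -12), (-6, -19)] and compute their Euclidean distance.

Computing all pairwise distances among 7 points:

d((0, 7), (3, -8)) = 15.2971
d((0, 7), (20, 14)) = 21.1896
d((0, 7), (17, -7)) = 22.0227
d((0, 7), (-6, 3)) = 7.2111 <-- minimum
d((0, 7), (9, -12)) = 21.0238
d((0, 7), (-6, -19)) = 26.6833
d((3, -8), (20, 14)) = 27.8029
d((3, -8), (17, -7)) = 14.0357
d((3, -8), (-6, 3)) = 14.2127
d((3, -8), (9, -12)) = 7.2111 <-- minimum
d((3, -8), (-6, -19)) = 14.2127
d((20, 14), (17, -7)) = 21.2132
d((20, 14), (-6, 3)) = 28.2312
d((20, 14), (9, -12)) = 28.2312
d((20, 14), (-6, -19)) = 42.0119
d((17, -7), (-6, 3)) = 25.0799
d((17, -7), (9, -12)) = 9.434
d((17, -7), (-6, -19)) = 25.9422
d((-6, 3), (9, -12)) = 21.2132
d((-6, 3), (-6, -19)) = 22.0
d((9, -12), (-6, -19)) = 16.5529

Minimum distance: 7.2111 (tie among 2 pairs: (0, 7) and (-6, 3); (3, -8) and (9, -12))

The minimum Euclidean distance is 7.2111. There is a tie: 2 pairs achieve this minimum — (0, 7) and (-6, 3); (3, -8) and (9, -12). Any of these is a valid closest pair. For 7 points, brute-force pairwise comparison is shown above. For large n, the divide-and-conquer algorithm (sort by x, recurse on halves, check the dividing strip) achieves O(n log n).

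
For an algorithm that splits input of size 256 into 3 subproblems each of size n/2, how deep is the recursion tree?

For divide and conquer with division factor 2:

Problem sizes at each level:
Level 0: 256
Level 1: 128
Level 2: 64
Level 3: 32
Level 4: 16
Level 5: 8
Level 6: 4
Level 7: 2
Level 8: 1

The root is level 0 and the size-1 base case is level 8 (the tree spans levels 0 through 8, i.e. 9 levels counting the root), so the depth is the number of divisions: log_2(256) = 8

The recursion tree depth is log_2(256) = 8. At each level, the problem size is divided by 2, so it takes 8 divisions to reduce to a base case of size 1. The algorithm makes 3 recursive calls at each level.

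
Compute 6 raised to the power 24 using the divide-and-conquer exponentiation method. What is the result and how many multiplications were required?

Computing 6^24 by squaring (build up from 6^1; each line after the first costs one multiplication):

6^1 = 6
6^2 = (6^1)^2 = 6^2 = 36
6^3 = 6 * 6^2 = 6 * 36 = 216
6^6 = (6^3)^2 = 216^2 = 46656
6^12 = (6^6)^2 = 46656^2 = 2176782336
6^24 = (6^12)^2 = 2176782336^2 = 4738381338321616896

Result: 4738381338321616896
Multiplications needed: 5 (5 lines after 6^1)

6^24 = 4738381338321616896. Using exponentiation by squaring, this requires 5 multiplications. The key idea: if the exponent is even, square the half-power; if odd, multiply by the base once.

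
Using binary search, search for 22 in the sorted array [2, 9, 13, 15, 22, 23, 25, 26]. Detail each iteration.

Binary search for 22 in [2, 9, 13, 15, 22, 23, 25, 26]:

lo=0, hi=7, mid=3, arr[mid]=15 -> 15 < 22, search right half
lo=4, hi=7, mid=5, arr[mid]=23 -> 23 > 22, search left half
lo=4, hi=4, mid=4, arr[mid]=22 -> Found target at index 4!

Binary search finds 22 at index 4 after 3 comparisons. The search repeatedly halves the search space by comparing with the middle element.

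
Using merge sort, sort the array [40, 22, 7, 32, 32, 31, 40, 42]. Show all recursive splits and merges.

Merge sort trace:

Split: [40, 22, 7, 32, 32, 31, 40, 42] -> [40, 22, 7, 32] and [32, 31, 40, 42]
  Split: [40, 22, 7, 32] -> [40, 22] and [7, 32]
    Split: [40, 22] -> [40] and [22]
    Merge: [40] + [22] -> [22, 40]
    Split: [7, 32] -> [7] and [32]
    Merge: [7] + [32] -> [7, 32]
  Merge: [22, 40] + [7, 32] -> [7, 22, 32, 40]
  Split: [32, 31, 40, 42] -> [32, 31] and [40, 42]
    Split: [32, 31] -> [32] and [31]
    Merge: [32] + [31] -> [31, 32]
    Split: [40, 42] -> [40] and [42]
    Merge: [40] + [42] -> [40, 42]
  Merge: [31, 32] + [40, 42] -> [31, 32, 40, 42]
Merge: [7, 22, 32, 40] + [31, 32, 40, 42] -> [7, 22, 31, 32, 32, 40, 40, 42]

Final sorted array: [7, 22, 31, 32, 32, 40, 40, 42]

The merge sort proceeds by recursively splitting the array and merging sorted halves.
After all merges, the sorted array is [7, 22, 31, 32, 32, 40, 40, 42].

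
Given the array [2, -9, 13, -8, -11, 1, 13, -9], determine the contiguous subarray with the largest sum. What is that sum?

Using Kadane's algorithm on [2, -9, 13, -8, -11, 1, 13, -9]:

Scanning through the array:
Position 1 (value -9): max_ending_here = -7, max_so_far = 2
Position 2 (value 13): max_ending_here = 13, max_so_far = 13
Position 3 (value -8): max_ending_here = 5, max_so_far = 13
Position 4 (value -11): max_ending_here = -6, max_so_far = 13
Position 5 (value 1): max_ending_here = 1, max_so_far = 13
Position 6 (value 13): max_ending_here = 14, max_so_far = 14
Position 7 (value -9): max_ending_here = 5, max_so_far = 14

Maximum subarray: [1, 13]
Maximum sum: 14

The maximum subarray is [1, 13] with sum 14. This subarray runs from index 5 to index 6.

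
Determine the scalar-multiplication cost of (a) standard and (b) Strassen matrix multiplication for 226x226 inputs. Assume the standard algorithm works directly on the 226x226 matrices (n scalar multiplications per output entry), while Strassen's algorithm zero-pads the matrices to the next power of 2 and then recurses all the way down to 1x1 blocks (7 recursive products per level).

Matrix multiplication for 226x226 matrices:

Strassen's algorithm requires power-of-2 dimensions. Pad 226x226 to 256x256 (next power of 2).

Standard algorithm: 226^3 = 11543176 multiplications
Strassen's algorithm: 7^(log2(256)) = 7^8 = 5764801 multiplications
Savings: 11543176 - 5764801 = 5778375 multiplications

Standard: 11543176 multiplications (226^3). Strassen: 5764801 multiplications (7^8, after padding to 256x256). Strassen reduces 8 recursive multiplications to 7 at each level.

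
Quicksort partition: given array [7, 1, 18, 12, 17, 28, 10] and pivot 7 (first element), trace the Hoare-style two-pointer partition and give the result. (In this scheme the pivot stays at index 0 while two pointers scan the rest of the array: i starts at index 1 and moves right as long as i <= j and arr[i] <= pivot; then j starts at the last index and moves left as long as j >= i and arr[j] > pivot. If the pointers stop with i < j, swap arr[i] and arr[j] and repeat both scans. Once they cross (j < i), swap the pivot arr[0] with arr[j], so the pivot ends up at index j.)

Hoare-style two-pointer partition with pivot = 7:

Initial array: [7, 1, 18, 12, 17, 28, 10]

Pointers start at i = 1, j = 6.
i ends at 2, j ends at 1: the pointers have crossed (j < i), so scanning stops.

Swap pivot arr[0] with arr[1] to place pivot at position 1: [1, 7, 18, 12, 17, 28, 10]
Pivot position: 1

After partitioning with pivot 7, the array becomes [1, 7, 18, 12, 17, 28, 10]. The pivot is placed at index 1. All elements to the left of the pivot are <= 7, and all elements to the right are > 7.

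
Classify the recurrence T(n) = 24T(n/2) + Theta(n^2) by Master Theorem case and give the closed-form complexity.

Master Theorem for T(n) = 24T(n/2) + O(n^2):

a = 24, b = 2, c = 2
log_b(a) = log_2(24) = 4.5850

Case 1: c = 2 < log_2(24) = 4.5850
T(n) = O(n^(log_2 24))

For T(n) = 24T(n/2) + O(n^2): log_2(24) = 4.5850. This is Case 1 of the Master Theorem (c < log_b(a), work dominated by leaves), giving O(n^(log_2 24)).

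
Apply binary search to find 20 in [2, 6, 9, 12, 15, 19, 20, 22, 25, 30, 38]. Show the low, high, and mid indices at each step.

Binary search for 20 in [2, 6, 9, 12, 15, 19, 20, 22, 25, 30, 38]:

lo=0, hi=10, mid=5, arr[mid]=19 -> 19 < 20, search right half
lo=6, hi=10, mid=8, arr[mid]=25 -> 25 > 20, search left half
lo=6, hi=7, mid=6, arr[mid]=20 -> Found target at index 6!

Binary search finds 20 at index 6 after 3 comparisons. The search repeatedly halves the search space by comparing with the middle element.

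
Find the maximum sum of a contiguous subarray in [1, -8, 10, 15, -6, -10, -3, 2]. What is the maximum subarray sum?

Using Kadane's algorithm on [1, -8, 10, 15, -6, -10, -3, 2]:

Scanning through the array:
Position 1 (value -8): max_ending_here = -7, max_so_far = 1
Position 2 (value 10): max_ending_here = 10, max_so_far = 10
Position 3 (value 15): max_ending_here = 25, max_so_far = 25
Position 4 (value -6): max_ending_here = 19, max_so_far = 25
Position 5 (value -10): max_ending_here = 9, max_so_far = 25
Position 6 (value -3): max_ending_here = 6, max_so_far = 25
Position 7 (value 2): max_ending_here = 8, max_so_far = 25

Maximum subarray: [10, 15]
Maximum sum: 25

The maximum subarray is [10, 15] with sum 25. This subarray runs from index 2 to index 3.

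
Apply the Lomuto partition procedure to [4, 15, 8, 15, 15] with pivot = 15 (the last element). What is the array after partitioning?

Lomuto partition with pivot = 15:

Initial array: [4, 15, 8, 15, 15]

arr[0]=4 <= 15: swap with position 0, array becomes [4, 15, 8, 15, 15]
arr[1]=15 <= 15: swap with position 1, array becomes [4, 15, 8, 15, 15]
arr[2]=8 <= 15: swap with position 2, array becomes [4, 15, 8, 15, 15]
arr[3]=15 <= 15: swap with position 3, array becomes [4, 15, 8, 15, 15]

Place pivot at position 4: [4, 15, 8, 15, 15]
Pivot position: 4

After partitioning with pivot 15, the array becomes [4, 15, 8, 15, 15]. The pivot is placed at index 4. All elements to the left of the pivot are <= 15, and all elements to the right are > 15.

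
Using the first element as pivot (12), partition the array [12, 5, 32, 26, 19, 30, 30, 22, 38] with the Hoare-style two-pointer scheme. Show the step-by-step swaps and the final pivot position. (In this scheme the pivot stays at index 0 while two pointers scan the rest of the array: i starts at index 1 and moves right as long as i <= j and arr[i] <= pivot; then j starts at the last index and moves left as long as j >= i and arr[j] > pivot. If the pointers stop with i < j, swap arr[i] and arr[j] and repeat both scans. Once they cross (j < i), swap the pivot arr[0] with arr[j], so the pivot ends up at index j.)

Hoare-style two-pointer partition with pivot = 12:

Initial array: [12, 5, 32, 26, 19, 30, 30, 22, 38]

Pointers start at i = 1, j = 8.
i ends at 2, j ends at 1: the pointers have crossed (j < i), so scanning stops.

Swap pivot arr[0] with arr[1] to place pivot at position 1: [5, 12, 32, 26, 19, 30, 30, 22, 38]
Pivot position: 1

After partitioning with pivot 12, the array becomes [5, 12, 32, 26, 19, 30, 30, 22, 38]. The pivot is placed at index 1. All elements to the left of the pivot are <= 12, and all elements to the right are > 12.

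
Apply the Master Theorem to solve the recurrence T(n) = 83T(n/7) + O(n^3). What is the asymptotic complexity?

Master Theorem for T(n) = 83T(n/7) + O(n^3):

a = 83, b = 7, c = 3
log_b(a) = log_7(83) = 2.2708

Case 3: c = 3 > log_7(83) = 2.2708
T(n) = O(n^3) = O(n^3)

For T(n) = 83T(n/7) + O(n^3): log_7(83) = 2.2708. This is Case 3 of the Master Theorem (c > log_b(a), work dominated by root), giving O(n^3).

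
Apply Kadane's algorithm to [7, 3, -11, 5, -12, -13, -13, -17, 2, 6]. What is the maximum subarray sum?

Using Kadane's algorithm on [7, 3, -11, 5, -12, -13, -13, -17, 2, 6]:

Scanning through the array:
Position 1 (value 3): max_ending_here = 10, max_so_far = 10
Position 2 (value -11): max_ending_here = -1, max_so_far = 10
Position 3 (value 5): max_ending_here = 5, max_so_far = 10
Position 4 (value -12): max_ending_here = -7, max_so_far = 10
Position 5 (value -13): max_ending_here = -13, max_so_far = 10
Position 6 (value -13): max_ending_here = -13, max_so_far = 10
Position 7 (value -17): max_ending_here = -17, max_so_far = 10
Position 8 (value 2): max_ending_here = 2, max_so_far = 10
Position 9 (value 6): max_ending_here = 8, max_so_far = 10

Maximum subarray: [7, 3]
Maximum sum: 10

The maximum subarray is [7, 3] with sum 10. This subarray runs from index 0 to index 1.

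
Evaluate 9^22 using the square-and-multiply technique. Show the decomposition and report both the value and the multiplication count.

Computing 9^22 by squaring (build up from 9^1; each line after the first costs one multiplication):

9^1 = 9
9^2 = (9^1)^2 = 9^2 = 81
9^4 = (9^2)^2 = 81^2 = 6561
9^5 = 9 * 9^4 = 9 * 6561 = 59049
9^10 = (9^5)^2 = 59049^2 = 3486784401
9^11 = 9 * 9^10 = 9 * 3486784401 = 31381059609
9^22 = (9^11)^2 = 31381059609^2 = 984770902183611232881

Result: 984770902183611232881
Multiplications needed: 6 (6 lines after 9^1)

9^22 = 984770902183611232881. Using exponentiation by squaring, this requires 6 multiplications. The key idea: if the exponent is even, square the half-power; if odd, multiply by the base once.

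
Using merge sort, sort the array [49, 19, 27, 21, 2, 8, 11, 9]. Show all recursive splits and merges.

Merge sort trace:

Split: [49, 19, 27, 21, 2, 8, 11, 9] -> [49, 19, 27, 21] and [2, 8, 11, 9]
  Split: [49, 19, 27, 21] -> [49, 19] and [27, 21]
    Split: [49, 19] -> [49] and [19]
    Merge: [49] + [19] -> [19, 49]
    Split: [27, 21] -> [27] and [21]
    Merge: [27] + [21] -> [21, 27]
  Merge: [19, 49] + [21, 27] -> [19, 21, 27, 49]
  Split: [2, 8, 11, 9] -> [2, 8] and [11, 9]
    Split: [2, 8] -> [2] and [8]
    Merge: [2] + [8] -> [2, 8]
    Split: [11, 9] -> [11] and [9]
    Merge: [11] + [9] -> [9, 11]
  Merge: [2, 8] + [9, 11] -> [2, 8, 9, 11]
Merge: [19, 21, 27, 49] + [2, 8, 9, 11] -> [2, 8, 9, 11, 19, 21, 27, 49]

Final sorted array: [2, 8, 9, 11, 19, 21, 27, 49]

The merge sort proceeds by recursively splitting the array and merging sorted halves.
After all merges, the sorted array is [2, 8, 9, 11, 19, 21, 27, 49].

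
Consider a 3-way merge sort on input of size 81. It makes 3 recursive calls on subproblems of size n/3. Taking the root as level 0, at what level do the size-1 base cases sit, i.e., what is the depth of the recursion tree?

For divide and conquer with division factor 3:

Problem sizes at each level:
Level 0: 81
Level 1: 27
Level 2: 9
Level 3: 3
Level 4: 1

The root is level 0 and the size-1 base case is level 4 (the tree spans levels 0 through 4, i.e. 5 levels counting the root), so the depth is the number of divisions: log_3(81) = 4

The recursion tree depth is log_3(81) = 4. At each level, the problem size is divided by 3, so it takes 4 divisions to reduce to a base case of size 1. The algorithm makes 3 recursive calls at each level.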